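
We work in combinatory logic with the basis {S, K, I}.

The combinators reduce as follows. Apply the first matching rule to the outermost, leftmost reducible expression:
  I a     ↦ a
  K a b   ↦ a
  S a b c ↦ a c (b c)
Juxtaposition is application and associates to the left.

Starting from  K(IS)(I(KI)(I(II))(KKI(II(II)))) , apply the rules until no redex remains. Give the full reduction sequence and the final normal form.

  start: K(IS)(I(KI)(I(II))(KKI(II(II))))
  step 1: IS
  step 2: S

Answer: normal form = S  (in 2 steps)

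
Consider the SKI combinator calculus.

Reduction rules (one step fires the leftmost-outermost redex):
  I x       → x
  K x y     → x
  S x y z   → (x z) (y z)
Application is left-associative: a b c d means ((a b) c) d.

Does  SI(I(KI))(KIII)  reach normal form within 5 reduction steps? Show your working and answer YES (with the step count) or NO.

Answer: NO — after 5 steps the term is I(KI)(KIII), not yet normal

Working:
  start: SI(I(KI))(KIII)
  [1] I(KIII)(I(KI)(KIII))
  [2] KIII(I(KI)(KIII))
  [3] II(I(KI)(KIII))
  [4] I(I(KI)(KIII))
  [5] I(KI)(KIII)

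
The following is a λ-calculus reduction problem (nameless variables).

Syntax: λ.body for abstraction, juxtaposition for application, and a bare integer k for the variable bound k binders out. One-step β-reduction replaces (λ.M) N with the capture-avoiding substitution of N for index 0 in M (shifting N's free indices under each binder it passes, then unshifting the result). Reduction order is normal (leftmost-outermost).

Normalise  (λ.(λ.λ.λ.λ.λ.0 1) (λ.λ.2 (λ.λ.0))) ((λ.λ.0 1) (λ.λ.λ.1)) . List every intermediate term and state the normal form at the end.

  start: (λ.(λ.λ.λ.λ.λ.0 1) (λ.λ.2 (λ.λ.0))) ((λ.λ.0 1) (λ.λ.λ.1))
  step 1: (λ.λ.λ.λ.λ.0 1) (λ.λ.(λ.λ.0 1) (λ.λ.λ.1) (λ.λ.0))
  step 2: λ.λ.λ.λ.0 1

Answer: normal form = λ.λ.λ.λ.0 1  (in 2 steps)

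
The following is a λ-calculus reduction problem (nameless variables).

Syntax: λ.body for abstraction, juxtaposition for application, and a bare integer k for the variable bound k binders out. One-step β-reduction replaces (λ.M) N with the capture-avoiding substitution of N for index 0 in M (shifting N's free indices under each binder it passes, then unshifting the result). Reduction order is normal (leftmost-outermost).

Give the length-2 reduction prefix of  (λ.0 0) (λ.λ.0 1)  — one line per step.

Answer: after 2 steps: λ.0 (λ.λ.0 1)

Reduction:
  start: (λ.0 0) (λ.λ.0 1)
  →1  (λ.λ.0 1) (λ.λ.0 1)
  →2  λ.0 (λ.λ.0 1)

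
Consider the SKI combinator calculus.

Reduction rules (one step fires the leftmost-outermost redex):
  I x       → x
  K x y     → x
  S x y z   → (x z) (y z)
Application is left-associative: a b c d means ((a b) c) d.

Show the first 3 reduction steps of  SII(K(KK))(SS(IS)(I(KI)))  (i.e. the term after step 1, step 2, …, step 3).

  start: SII(K(KK))(SS(IS)(I(KI)))
  [1] I(K(KK))(I(K(KK)))(SS(IS)(I(KI)))
  [2] K(KK)(I(K(KK)))(SS(IS)(I(KI)))
  [3] KK(SS(IS)(I(KI)))

Answer: after 3 steps: KK(SS(IS)(I(KI)))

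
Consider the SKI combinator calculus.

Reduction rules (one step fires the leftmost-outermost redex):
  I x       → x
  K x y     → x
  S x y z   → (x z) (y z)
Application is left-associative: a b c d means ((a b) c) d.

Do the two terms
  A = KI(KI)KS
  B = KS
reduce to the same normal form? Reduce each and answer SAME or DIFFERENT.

Answer: SAME — A ⇓ KS, B ⇓ KS

Derivation:
Term A:
  start: KI(KI)KS
  [1] IKS
  [2] KS

Term B:
  start: KS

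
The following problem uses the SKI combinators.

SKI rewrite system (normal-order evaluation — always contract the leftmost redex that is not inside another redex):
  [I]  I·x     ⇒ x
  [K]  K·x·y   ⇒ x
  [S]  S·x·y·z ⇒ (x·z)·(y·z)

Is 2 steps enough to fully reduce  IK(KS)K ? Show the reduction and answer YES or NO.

Answer: YES — reaches normal form KS in 2 ≤ 2 steps

Reduction:
  start: IK(KS)K
  [1] K(KS)K
  [2] KS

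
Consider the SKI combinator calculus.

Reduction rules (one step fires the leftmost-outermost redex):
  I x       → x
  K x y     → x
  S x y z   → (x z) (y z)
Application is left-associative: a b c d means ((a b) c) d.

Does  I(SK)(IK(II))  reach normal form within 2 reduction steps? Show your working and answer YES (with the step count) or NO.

  start: I(SK)(IK(II))
  step 1: SK(IK(II))
  step 2: SK(K(II))

Answer: NO — after 2 steps the term is SK(K(II)), not yet normal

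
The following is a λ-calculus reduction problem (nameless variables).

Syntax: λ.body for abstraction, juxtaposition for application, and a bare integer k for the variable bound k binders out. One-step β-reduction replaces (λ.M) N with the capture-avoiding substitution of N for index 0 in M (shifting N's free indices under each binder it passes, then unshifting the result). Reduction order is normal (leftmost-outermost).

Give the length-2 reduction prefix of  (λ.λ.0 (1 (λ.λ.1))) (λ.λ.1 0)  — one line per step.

  start: (λ.λ.0 (1 (λ.λ.1))) (λ.λ.1 0)
  step 1: λ.0 ((λ.λ.1 0) (λ.λ.1))
  step 2: λ.0 (λ.(λ.λ.1) 0)

Answer: after 2 steps: λ.0 (λ.(λ.λ.1) 0)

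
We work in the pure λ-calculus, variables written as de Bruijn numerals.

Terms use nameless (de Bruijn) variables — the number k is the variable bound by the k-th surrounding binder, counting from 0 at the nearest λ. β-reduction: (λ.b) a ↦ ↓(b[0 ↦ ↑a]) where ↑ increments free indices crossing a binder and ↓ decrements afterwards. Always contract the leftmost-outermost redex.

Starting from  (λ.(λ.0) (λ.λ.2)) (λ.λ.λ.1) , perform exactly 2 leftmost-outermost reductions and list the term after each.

  start: (λ.(λ.0) (λ.λ.2)) (λ.λ.λ.1)
  step 1: (λ.0) (λ.λ.λ.λ.λ.1)
  step 2: λ.λ.λ.λ.λ.1

Answer: after 2 steps: λ.λ.λ.λ.λ.1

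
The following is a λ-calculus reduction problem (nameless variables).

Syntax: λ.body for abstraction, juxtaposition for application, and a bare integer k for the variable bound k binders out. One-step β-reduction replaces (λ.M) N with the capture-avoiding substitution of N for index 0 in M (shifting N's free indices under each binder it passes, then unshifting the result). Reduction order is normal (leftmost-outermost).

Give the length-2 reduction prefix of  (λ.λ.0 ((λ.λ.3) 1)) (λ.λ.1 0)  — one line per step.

Answer: after 2 steps: λ.0 (λ.λ.λ.1 0)

Reduction:
  start: (λ.λ.0 ((λ.λ.3) 1)) (λ.λ.1 0)
  step 1: λ.0 ((λ.λ.λ.λ.1 0) (λ.λ.1 0))
  step 2: λ.0 (λ.λ.λ.1 0)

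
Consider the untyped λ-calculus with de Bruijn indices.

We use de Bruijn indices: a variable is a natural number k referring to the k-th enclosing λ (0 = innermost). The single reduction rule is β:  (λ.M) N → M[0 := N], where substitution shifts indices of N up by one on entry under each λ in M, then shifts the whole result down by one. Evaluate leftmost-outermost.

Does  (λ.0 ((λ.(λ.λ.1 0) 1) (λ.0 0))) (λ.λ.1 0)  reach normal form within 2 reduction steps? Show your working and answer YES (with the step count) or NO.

  start: (λ.0 ((λ.(λ.λ.1 0) 1) (λ.0 0))) (λ.λ.1 0)
  step 1: (λ.λ.1 0) ((λ.(λ.λ.1 0) (λ.λ.1 0)) (λ.0 0))
  step 2: λ.(λ.(λ.λ.1 0) (λ.λ.1 0)) (λ.0 0) 0

Answer: NO — after 2 steps the term is λ.(λ.(λ.λ.1 0) (λ.λ.1 0)) (λ.0 0) 0, not yet normal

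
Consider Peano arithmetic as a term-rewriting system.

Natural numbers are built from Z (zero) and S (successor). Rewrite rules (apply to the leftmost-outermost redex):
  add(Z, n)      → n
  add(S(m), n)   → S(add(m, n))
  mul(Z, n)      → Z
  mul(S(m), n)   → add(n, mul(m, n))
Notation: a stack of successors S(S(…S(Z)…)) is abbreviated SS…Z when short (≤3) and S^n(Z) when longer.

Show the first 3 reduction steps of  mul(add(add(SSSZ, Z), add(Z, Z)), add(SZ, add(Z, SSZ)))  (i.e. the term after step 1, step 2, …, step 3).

  start: mul(add(add(SSSZ, Z), add(Z, Z)), add(SZ, add(Z, SSZ)))
  step 1: mul(add(S(add(SSZ, Z)), add(Z, Z)), add(SZ, add(Z, SSZ)))
  step 2: mul(S(add(add(SSZ, Z), add(Z, Z))), add(SZ, add(Z, SSZ)))
  step 3: add(add(SZ, add(Z, SSZ)), mul(add(add(SSZ, Z), add(Z, Z)), add(SZ, add(Z, SSZ))))

Answer: after 3 steps: add(add(SZ, add(Z, SSZ)), mul(add(add(SSZ, Z), add(Z, Z)), add(SZ, add(Z, SSZ))))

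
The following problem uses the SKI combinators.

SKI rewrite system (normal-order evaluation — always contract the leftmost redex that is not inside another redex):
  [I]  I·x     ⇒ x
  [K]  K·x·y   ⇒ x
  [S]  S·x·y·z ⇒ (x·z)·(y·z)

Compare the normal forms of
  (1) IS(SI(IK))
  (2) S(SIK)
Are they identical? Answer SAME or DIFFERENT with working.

Answer: SAME — A ⇓ S(SIK), B ⇓ S(SIK)

Working:
Term A:
  start: IS(SI(IK))
  [1] S(SI(IK))
  [2] S(SIK)

Term B:
  start: S(SIK)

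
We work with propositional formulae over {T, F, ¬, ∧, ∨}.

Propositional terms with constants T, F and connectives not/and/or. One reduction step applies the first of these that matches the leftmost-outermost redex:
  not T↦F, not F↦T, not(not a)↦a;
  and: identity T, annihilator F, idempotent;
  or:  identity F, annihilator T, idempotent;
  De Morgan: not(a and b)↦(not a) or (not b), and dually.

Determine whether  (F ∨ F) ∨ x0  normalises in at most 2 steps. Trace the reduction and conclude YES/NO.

Answer: YES — reaches normal form x0 in 2 ≤ 2 steps

Reduction:
  start: (F ∨ F) ∨ x0
  step 1: F ∨ x0
  step 2: x0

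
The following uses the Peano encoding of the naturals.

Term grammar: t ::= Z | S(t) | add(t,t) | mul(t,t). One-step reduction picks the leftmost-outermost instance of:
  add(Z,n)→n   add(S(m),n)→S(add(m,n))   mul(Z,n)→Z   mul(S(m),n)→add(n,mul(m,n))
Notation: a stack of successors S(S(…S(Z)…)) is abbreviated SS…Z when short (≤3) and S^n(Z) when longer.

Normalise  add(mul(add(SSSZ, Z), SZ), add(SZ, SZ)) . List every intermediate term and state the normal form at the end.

Answer: normal form = S^5(Z)  (in 20 steps)

Derivation:
  start: add(mul(add(SSSZ, Z), SZ), add(SZ, SZ))
  [1] add(mul(S(add(SSZ, Z)), SZ), add(SZ, SZ))
  [2] add(add(SZ, mul(add(SSZ, Z), SZ)), add(SZ, SZ))
  [3] add(S(add(Z, mul(add(SSZ, Z), SZ))), add(SZ, SZ))
  [4] S(add(add(Z, mul(add(SSZ, Z), SZ)), add(SZ, SZ)))
  [5] S(add(mul(add(SSZ, Z), SZ), add(SZ, SZ)))
  [6] S(add(mul(S(add(SZ, Z)), SZ), add(SZ, SZ)))
  [7] S(add(add(SZ, mul(add(SZ, Z), SZ)), add(SZ, SZ)))
  [8] S(add(S(add(Z, mul(add(SZ, Z), SZ))), add(SZ, SZ)))
  [9] S(S(add(add(Z, mul(add(SZ, Z), SZ)), add(SZ, SZ))))
  [10] S(S(add(mul(add(SZ, Z), SZ), add(SZ, SZ))))
  [11] S(S(add(mul(S(add(Z, Z)), SZ), add(SZ, SZ))))
  [12] S(S(add(add(SZ, mul(add(Z, Z), SZ)), add(SZ, SZ))))
  [13] S(S(add(S(add(Z, mul(add(Z, Z), SZ))), add(SZ, SZ))))
  [14] S(S(S(add(add(Z, mul(add(Z, Z), SZ)), add(SZ, SZ)))))
  [15] S(S(S(add(mul(add(Z, Z), SZ), add(SZ, SZ)))))
  [16] S(S(S(add(mul(Z, SZ), add(SZ, SZ)))))
  [17] S(S(S(add(Z, add(SZ, SZ)))))
  [18] S(S(S(add(SZ, SZ))))
  [19] S(S(S(S(add(Z, SZ)))))
  [20] S^5(Z)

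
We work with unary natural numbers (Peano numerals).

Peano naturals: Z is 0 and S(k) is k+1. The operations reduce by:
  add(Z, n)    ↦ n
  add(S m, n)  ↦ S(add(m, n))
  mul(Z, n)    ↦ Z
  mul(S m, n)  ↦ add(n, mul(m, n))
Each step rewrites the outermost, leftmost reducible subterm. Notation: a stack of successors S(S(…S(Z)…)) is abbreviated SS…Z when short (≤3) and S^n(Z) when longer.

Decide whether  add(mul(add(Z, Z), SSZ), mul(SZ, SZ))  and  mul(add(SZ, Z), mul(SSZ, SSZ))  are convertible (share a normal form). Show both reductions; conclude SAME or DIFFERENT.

Answer: DIFFERENT — A ⇓ SZ, B ⇓ S^4(Z)

Derivation:
Term A:
  start: add(mul(add(Z, Z), SSZ), mul(SZ, SZ))
  [1] add(mul(Z, SSZ), mul(SZ, SZ))
  [2] add(Z, mul(SZ, SZ))
  [3] mul(SZ, SZ)
  [4] add(SZ, mul(Z, SZ))
  [5] S(add(Z, mul(Z, SZ)))
  [6] S(mul(Z, SZ))
  [7] SZ

Term B:
  start: mul(add(SZ, Z), mul(SSZ, SSZ))
  [1] mul(S(add(Z, Z)), mul(SSZ, SSZ))
  [2] add(mul(SSZ, SSZ), mul(add(Z, Z), mul(SSZ, SSZ)))
  [3] add(add(SSZ, mul(SZ, SSZ)), mul(add(Z, Z), mul(SSZ, SSZ)))
  [4] add(S(add(SZ, mul(SZ, SSZ))), mul(add(Z, Z), mul(SSZ, SSZ)))
  [5] S(add(add(SZ, mul(SZ, SSZ)), mul(add(Z, Z), mul(SSZ, SSZ))))
  [6] S(add(S(add(Z, mul(SZ, SSZ))), mul(add(Z, Z), mul(SSZ, SSZ))))
  [7] S(S(add(add(Z, mul(SZ, SSZ)), mul(add(Z, Z), mul(SSZ, SSZ)))))
  [8] S(S(add(mul(SZ, SSZ), mul(add(Z, Z), mul(SSZ, SSZ)))))
  [9] S(S(add(add(SSZ, mul(Z, SSZ)), mul(add(Z, Z), mul(SSZ, SSZ)))))
  [10] S(S(add(S(add(SZ, mul(Z, SSZ))), mul(add(Z, Z), mul(SSZ, SSZ)))))
  [11] S(S(S(add(add(SZ, mul(Z, SSZ)), mul(add(Z, Z), mul(SSZ, SSZ))))))
  [12] S(S(S(add(S(add(Z, mul(Z, SSZ))), mul(add(Z, Z), mul(SSZ, SSZ))))))
  [13] S(S(S(S(add(add(Z, mul(Z, SSZ)), mul(add(Z, Z), mul(SSZ, SSZ)))))))
  [14] S(S(S(S(add(mul(Z, SSZ), mul(add(Z, Z), mul(SSZ, SSZ)))))))
  [15] S(S(S(S(add(Z, mul(add(Z, Z), mul(SSZ, SSZ)))))))
  [16] S(S(S(S(mul(add(Z, Z), mul(SSZ, SSZ))))))
  [17] S(S(S(S(mul(Z, mul(SSZ, SSZ))))))
  [18] S^4(Z)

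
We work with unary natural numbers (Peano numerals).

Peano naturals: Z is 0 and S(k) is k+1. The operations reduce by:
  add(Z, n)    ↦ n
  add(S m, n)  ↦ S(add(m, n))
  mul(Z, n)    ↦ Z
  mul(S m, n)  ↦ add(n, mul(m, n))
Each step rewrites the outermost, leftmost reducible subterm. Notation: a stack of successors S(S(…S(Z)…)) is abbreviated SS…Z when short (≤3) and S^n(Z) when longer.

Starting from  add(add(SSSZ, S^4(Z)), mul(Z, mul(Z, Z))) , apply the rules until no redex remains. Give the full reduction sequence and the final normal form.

  start: add(add(SSSZ, S^4(Z)), mul(Z, mul(Z, Z)))
  →1  add(S(add(SSZ, S^4(Z))), mul(Z, mul(Z, Z)))
  →2  S(add(add(SSZ, S^4(Z)), mul(Z, mul(Z, Z))))
  →3  S(add(S(add(SZ, S^4(Z))), mul(Z, mul(Z, Z))))
  →4  S(S(add(add(SZ, S^4(Z)), mul(Z, mul(Z, Z)))))
  →5  S(S(add(S(add(Z, S^4(Z))), mul(Z, mul(Z, Z)))))
  →6  S(S(S(add(add(Z, S^4(Z)), mul(Z, mul(Z, Z))))))
  →7  S(S(S(add(S^4(Z), mul(Z, mul(Z, Z))))))
  →8  S(S(S(S(add(SSSZ, mul(Z, mul(Z, Z)))))))
  →9  S(S(S(S(S(add(SSZ, mul(Z, mul(Z, Z))))))))
  →10  S(S(S(S(S(S(add(SZ, mul(Z, mul(Z, Z)))))))))
  →11  S(S(S(S(S(S(S(add(Z, mul(Z, mul(Z, Z))))))))))
  →12  S(S(S(S(S(S(S(mul(Z, mul(Z, Z)))))))))
  →13  S^7(Z)

Answer: normal form = S^7(Z)  (in 13 steps)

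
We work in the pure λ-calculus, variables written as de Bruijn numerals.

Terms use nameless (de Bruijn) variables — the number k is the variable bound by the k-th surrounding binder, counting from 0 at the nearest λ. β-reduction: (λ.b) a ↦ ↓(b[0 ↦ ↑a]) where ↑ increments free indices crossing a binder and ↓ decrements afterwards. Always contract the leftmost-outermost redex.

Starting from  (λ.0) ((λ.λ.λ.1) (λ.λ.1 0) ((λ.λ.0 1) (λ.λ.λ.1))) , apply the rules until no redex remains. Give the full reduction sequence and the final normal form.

  start: (λ.0) ((λ.λ.λ.1) (λ.λ.1 0) ((λ.λ.0 1) (λ.λ.λ.1)))
  step 1: (λ.λ.λ.1) (λ.λ.1 0) ((λ.λ.0 1) (λ.λ.λ.1))
  step 2: (λ.λ.1) ((λ.λ.0 1) (λ.λ.λ.1))
  step 3: λ.(λ.λ.0 1) (λ.λ.λ.1)
  step 4: λ.λ.0 (λ.λ.λ.1)

Answer: normal form = λ.λ.0 (λ.λ.λ.1)  (in 4 steps)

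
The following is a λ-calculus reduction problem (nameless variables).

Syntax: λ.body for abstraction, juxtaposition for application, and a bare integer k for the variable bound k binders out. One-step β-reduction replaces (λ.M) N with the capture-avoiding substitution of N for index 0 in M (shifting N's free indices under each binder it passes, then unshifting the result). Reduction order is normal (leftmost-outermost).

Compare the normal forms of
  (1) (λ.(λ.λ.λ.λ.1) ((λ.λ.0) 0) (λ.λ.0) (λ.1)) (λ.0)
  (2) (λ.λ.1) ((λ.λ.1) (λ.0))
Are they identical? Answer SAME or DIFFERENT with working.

Answer: SAME — A ⇓ λ.λ.λ.0, B ⇓ λ.λ.λ.0

Reduction:
Term A:
  start: (λ.(λ.λ.λ.λ.1) ((λ.λ.0) 0) (λ.λ.0) (λ.1)) (λ.0)
  [1] (λ.λ.λ.λ.1) ((λ.λ.0) (λ.0)) (λ.λ.0) (λ.λ.0)
  [2] (λ.λ.λ.1) (λ.λ.0) (λ.λ.0)
  [3] (λ.λ.1) (λ.λ.0)
  [4] λ.λ.λ.0

Term B:
  start: (λ.λ.1) ((λ.λ.1) (λ.0))
  [1] λ.(λ.λ.1) (λ.0)
  [2] λ.λ.λ.0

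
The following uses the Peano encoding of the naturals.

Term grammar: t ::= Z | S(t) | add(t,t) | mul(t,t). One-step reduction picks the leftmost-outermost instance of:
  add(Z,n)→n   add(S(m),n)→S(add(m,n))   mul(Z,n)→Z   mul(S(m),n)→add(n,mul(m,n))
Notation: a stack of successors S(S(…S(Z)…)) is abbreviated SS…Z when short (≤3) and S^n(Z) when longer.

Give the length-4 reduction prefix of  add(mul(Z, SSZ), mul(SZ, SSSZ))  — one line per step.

  start: add(mul(Z, SSZ), mul(SZ, SSSZ))
  →1  add(Z, mul(SZ, SSSZ))
  →2  mul(SZ, SSSZ)
  →3  add(SSSZ, mul(Z, SSSZ))
  →4  S(add(SSZ, mul(Z, SSSZ)))

Answer: after 4 steps: S(add(SSZ, mul(Z, SSSZ)))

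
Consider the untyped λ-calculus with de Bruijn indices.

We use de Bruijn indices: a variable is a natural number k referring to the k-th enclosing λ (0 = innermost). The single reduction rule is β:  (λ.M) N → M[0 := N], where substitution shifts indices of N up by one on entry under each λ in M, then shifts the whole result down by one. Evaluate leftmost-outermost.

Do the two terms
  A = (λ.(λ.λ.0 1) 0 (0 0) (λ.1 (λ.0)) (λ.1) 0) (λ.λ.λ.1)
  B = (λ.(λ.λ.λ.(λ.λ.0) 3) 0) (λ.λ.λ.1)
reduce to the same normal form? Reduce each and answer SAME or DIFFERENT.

Term A:
  start: (λ.(λ.λ.0 1) 0 (0 0) (λ.1 (λ.0)) (λ.1) 0) (λ.λ.λ.1)
  →1  (λ.λ.0 1) (λ.λ.λ.1) ((λ.λ.λ.1) (λ.λ.λ.1)) (λ.(λ.λ.λ.1) (λ.0)) (λ.λ.λ.λ.1) (λ.λ.λ.1)
  →2  (λ.0 (λ.λ.λ.1)) ((λ.λ.λ.1) (λ.λ.λ.1)) (λ.(λ.λ.λ.1) (λ.0)) (λ.λ.λ.λ.1) (λ.λ.λ.1)
  →3  (λ.λ.λ.1) (λ.λ.λ.1) (λ.λ.λ.1) (λ.(λ.λ.λ.1) (λ.0)) (λ.λ.λ.λ.1) (λ.λ.λ.1)
  →4  (λ.λ.1) (λ.λ.λ.1) (λ.(λ.λ.λ.1) (λ.0)) (λ.λ.λ.λ.1) (λ.λ.λ.1)
  →5  (λ.λ.λ.λ.1) (λ.(λ.λ.λ.1) (λ.0)) (λ.λ.λ.λ.1) (λ.λ.λ.1)
  →6  (λ.λ.λ.1) (λ.λ.λ.λ.1) (λ.λ.λ.1)
  →7  (λ.λ.1) (λ.λ.λ.1)
  →8  λ.λ.λ.λ.1

Term B:
  start: (λ.(λ.λ.λ.(λ.λ.0) 3) 0) (λ.λ.λ.1)
  →1  (λ.λ.λ.(λ.λ.0) (λ.λ.λ.1)) (λ.λ.λ.1)
  →2  λ.λ.(λ.λ.0) (λ.λ.λ.1)
  →3  λ.λ.λ.0

Answer: DIFFERENT — A ⇓ λ.λ.λ.λ.1, B ⇓ λ.λ.λ.0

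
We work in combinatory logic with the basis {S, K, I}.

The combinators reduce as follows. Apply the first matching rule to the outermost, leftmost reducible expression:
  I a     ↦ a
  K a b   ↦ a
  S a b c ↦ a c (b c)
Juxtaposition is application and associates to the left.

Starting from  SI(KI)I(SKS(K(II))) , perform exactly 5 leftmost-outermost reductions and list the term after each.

Answer: after 5 steps: SKS(K(II))

Derivation:
  start: SI(KI)I(SKS(K(II)))
  →1  II(KII)(SKS(K(II)))
  →2  I(KII)(SKS(K(II)))
  →3  KII(SKS(K(II)))
  →4  I(SKS(K(II)))
  →5  SKS(K(II))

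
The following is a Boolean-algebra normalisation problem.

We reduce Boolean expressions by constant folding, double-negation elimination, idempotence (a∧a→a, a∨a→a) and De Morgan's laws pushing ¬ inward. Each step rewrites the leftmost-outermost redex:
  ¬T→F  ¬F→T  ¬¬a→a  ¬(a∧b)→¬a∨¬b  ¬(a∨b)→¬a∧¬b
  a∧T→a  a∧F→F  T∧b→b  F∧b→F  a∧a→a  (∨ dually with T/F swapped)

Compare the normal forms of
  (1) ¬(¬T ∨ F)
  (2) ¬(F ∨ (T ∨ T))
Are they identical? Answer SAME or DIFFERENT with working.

Answer: DIFFERENT — A ⇓ T, B ⇓ F

Reduction:
Term A:
  start: ¬(¬T ∨ F)
  step 1: ¬¬T ∧ ¬F
  step 2: T ∧ ¬F
  step 3: ¬F
  step 4: T

Term B:
  start: ¬(F ∨ (T ∨ T))
  step 1: ¬F ∧ ¬(T ∨ T)
  step 2: T ∧ ¬(T ∨ T)
  step 3: ¬(T ∨ T)
  step 4: ¬T ∧ ¬T
  step 5: ¬T
  step 6: F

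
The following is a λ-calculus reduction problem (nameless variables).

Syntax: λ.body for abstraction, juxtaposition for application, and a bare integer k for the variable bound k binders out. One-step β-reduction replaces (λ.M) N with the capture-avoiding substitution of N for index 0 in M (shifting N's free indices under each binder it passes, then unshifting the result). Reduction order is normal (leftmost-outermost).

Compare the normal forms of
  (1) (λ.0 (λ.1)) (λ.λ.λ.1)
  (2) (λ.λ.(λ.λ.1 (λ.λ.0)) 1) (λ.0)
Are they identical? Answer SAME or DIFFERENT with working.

Term A:
  start: (λ.0 (λ.1)) (λ.λ.λ.1)
  [1] (λ.λ.λ.1) (λ.λ.λ.λ.1)
  [2] λ.λ.1

Term B:
  start: (λ.λ.(λ.λ.1 (λ.λ.0)) 1) (λ.0)
  [1] λ.(λ.λ.1 (λ.λ.0)) (λ.0)
  [2] λ.λ.(λ.0) (λ.λ.0)
  [3] λ.λ.λ.λ.0

Answer: DIFFERENT — A ⇓ λ.λ.1, B ⇓ λ.λ.λ.λ.0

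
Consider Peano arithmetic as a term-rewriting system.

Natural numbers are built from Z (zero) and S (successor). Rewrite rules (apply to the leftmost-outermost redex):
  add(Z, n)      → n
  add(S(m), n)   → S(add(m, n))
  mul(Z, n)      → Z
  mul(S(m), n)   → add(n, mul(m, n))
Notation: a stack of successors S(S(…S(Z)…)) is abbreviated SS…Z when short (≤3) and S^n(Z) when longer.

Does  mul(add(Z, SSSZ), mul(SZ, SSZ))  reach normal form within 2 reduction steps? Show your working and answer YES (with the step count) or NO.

Answer: NO — after 2 steps the term is add(mul(SZ, SSZ), mul(SSZ, mul(SZ, SSZ))), not yet normal

Reduction:
  start: mul(add(Z, SSSZ), mul(SZ, SSZ))
  step 1: mul(SSSZ, mul(SZ, SSZ))
  step 2: add(mul(SZ, SSZ), mul(SSZ, mul(SZ, SSZ)))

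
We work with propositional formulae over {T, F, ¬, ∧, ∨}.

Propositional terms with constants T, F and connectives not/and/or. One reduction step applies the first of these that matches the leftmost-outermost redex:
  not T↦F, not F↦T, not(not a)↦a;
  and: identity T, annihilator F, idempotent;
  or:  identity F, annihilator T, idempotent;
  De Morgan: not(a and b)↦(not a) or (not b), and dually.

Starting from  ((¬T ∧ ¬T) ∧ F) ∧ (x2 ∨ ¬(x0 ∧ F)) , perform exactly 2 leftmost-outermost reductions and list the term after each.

Answer: after 2 steps: F

Working:
  start: ((¬T ∧ ¬T) ∧ F) ∧ (x2 ∨ ¬(x0 ∧ F))
  [1] F ∧ (x2 ∨ ¬(x0 ∧ F))
  [2] F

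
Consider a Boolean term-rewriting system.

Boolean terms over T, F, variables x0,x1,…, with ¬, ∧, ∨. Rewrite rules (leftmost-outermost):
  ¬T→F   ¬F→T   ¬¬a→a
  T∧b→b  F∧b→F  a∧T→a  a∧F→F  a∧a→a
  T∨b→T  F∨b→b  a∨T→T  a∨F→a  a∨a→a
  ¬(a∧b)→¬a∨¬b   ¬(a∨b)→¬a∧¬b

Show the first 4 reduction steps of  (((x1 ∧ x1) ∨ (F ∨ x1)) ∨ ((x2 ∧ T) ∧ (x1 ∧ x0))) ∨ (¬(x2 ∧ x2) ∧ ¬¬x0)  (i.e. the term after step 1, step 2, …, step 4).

  start: (((x1 ∧ x1) ∨ (F ∨ x1)) ∨ ((x2 ∧ T) ∧ (x1 ∧ x0))) ∨ (¬(x2 ∧ x2) ∧ ¬¬x0)
  →1  ((x1 ∨ (F ∨ x1)) ∨ ((x2 ∧ T) ∧ (x1 ∧ x0))) ∨ (¬(x2 ∧ x2) ∧ ¬¬x0)
  →2  ((x1 ∨ x1) ∨ ((x2 ∧ T) ∧ (x1 ∧ x0))) ∨ (¬(x2 ∧ x2) ∧ ¬¬x0)
  →3  (x1 ∨ ((x2 ∧ T) ∧ (x1 ∧ x0))) ∨ (¬(x2 ∧ x2) ∧ ¬¬x0)
  →4  (x1 ∨ (x2 ∧ (x1 ∧ x0))) ∨ (¬(x2 ∧ x2) ∧ ¬¬x0)

Answer: after 4 steps: (x1 ∨ (x2 ∧ (x1 ∧ x0))) ∨ (¬(x2 ∧ x2) ∧ ¬¬x0)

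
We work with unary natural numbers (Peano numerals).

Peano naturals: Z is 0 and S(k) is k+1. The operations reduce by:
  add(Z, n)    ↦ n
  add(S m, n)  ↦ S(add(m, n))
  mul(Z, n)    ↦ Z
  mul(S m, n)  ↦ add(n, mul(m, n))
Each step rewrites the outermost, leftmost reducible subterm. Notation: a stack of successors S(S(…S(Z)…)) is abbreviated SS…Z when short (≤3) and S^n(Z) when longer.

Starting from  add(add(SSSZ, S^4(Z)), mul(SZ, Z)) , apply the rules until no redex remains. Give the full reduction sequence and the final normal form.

Answer: normal form = S^7(Z)  (in 15 steps)

Working:
  start: add(add(SSSZ, S^4(Z)), mul(SZ, Z))
  →1  add(S(add(SSZ, S^4(Z))), mul(SZ, Z))
  →2  S(add(add(SSZ, S^4(Z)), mul(SZ, Z)))
  →3  S(add(S(add(SZ, S^4(Z))), mul(SZ, Z)))
  →4  S(S(add(add(SZ, S^4(Z)), mul(SZ, Z))))
  →5  S(S(add(S(add(Z, S^4(Z))), mul(SZ, Z))))
  →6  S(S(S(add(add(Z, S^4(Z)), mul(SZ, Z)))))
  →7  S(S(S(add(S^4(Z), mul(SZ, Z)))))
  →8  S(S(S(S(add(SSSZ, mul(SZ, Z))))))
  →9  S(S(S(S(S(add(SSZ, mul(SZ, Z)))))))
  →10  S(S(S(S(S(S(add(SZ, mul(SZ, Z))))))))
  →11  S(S(S(S(S(S(S(add(Z, mul(SZ, Z)))))))))
  →12  S(S(S(S(S(S(S(mul(SZ, Z))))))))
  →13  S(S(S(S(S(S(S(add(Z, mul(Z, Z)))))))))
  →14  S(S(S(S(S(S(S(mul(Z, Z))))))))
  →15  S^7(Z)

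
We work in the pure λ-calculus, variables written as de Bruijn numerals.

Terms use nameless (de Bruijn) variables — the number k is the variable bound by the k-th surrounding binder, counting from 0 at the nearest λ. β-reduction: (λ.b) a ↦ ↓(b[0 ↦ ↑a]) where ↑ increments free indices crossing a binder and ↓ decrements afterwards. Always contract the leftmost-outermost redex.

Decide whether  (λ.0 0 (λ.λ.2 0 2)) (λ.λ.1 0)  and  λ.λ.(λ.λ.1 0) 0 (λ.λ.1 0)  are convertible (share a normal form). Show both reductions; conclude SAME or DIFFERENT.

Answer: SAME — A ⇓ λ.λ.0 (λ.λ.1 0), B ⇓ λ.λ.0 (λ.λ.1 0)

Derivation:
Term A:
  start: (λ.0 0 (λ.λ.2 0 2)) (λ.λ.1 0)
  →1  (λ.λ.1 0) (λ.λ.1 0) (λ.λ.(λ.λ.1 0) 0 (λ.λ.1 0))
  →2  (λ.(λ.λ.1 0) 0) (λ.λ.(λ.λ.1 0) 0 (λ.λ.1 0))
  →3  (λ.λ.1 0) (λ.λ.(λ.λ.1 0) 0 (λ.λ.1 0))
  →4  λ.(λ.λ.(λ.λ.1 0) 0 (λ.λ.1 0)) 0
  →5  λ.λ.(λ.λ.1 0) 0 (λ.λ.1 0)
  →6  λ.λ.(λ.1 0) (λ.λ.1 0)
  →7  λ.λ.0 (λ.λ.1 0)

Term B:
  start: λ.λ.(λ.λ.1 0) 0 (λ.λ.1 0)
  →1  λ.λ.(λ.1 0) (λ.λ.1 0)
  →2  λ.λ.0 (λ.λ.1 0)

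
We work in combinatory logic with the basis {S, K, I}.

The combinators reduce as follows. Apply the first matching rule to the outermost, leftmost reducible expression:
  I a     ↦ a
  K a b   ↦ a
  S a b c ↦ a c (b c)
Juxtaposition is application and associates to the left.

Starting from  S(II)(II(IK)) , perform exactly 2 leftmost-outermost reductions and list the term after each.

  start: S(II)(II(IK))
  →1  SI(II(IK))
  →2  SI(I(IK))

Answer: after 2 steps: SI(I(IK))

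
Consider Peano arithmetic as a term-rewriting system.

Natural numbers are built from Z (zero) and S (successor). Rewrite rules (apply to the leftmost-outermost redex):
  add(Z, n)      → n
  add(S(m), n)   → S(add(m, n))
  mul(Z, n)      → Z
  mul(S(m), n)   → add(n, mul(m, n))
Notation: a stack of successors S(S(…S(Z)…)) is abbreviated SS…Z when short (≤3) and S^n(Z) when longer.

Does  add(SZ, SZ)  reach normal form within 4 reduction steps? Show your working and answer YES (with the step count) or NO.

  start: add(SZ, SZ)
  →1  S(add(Z, SZ))
  →2  SSZ

Answer: YES — reaches normal form SSZ in 2 ≤ 4 steps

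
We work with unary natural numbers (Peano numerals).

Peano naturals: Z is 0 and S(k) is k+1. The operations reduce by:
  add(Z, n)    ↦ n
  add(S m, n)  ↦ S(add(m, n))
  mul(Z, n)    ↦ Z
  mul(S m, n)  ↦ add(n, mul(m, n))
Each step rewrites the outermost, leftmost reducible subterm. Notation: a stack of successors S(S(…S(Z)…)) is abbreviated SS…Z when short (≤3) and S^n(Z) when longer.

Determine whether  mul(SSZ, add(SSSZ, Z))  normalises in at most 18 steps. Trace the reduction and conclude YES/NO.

  start: mul(SSZ, add(SSSZ, Z))
  [1] add(add(SSSZ, Z), mul(SZ, add(SSSZ, Z)))
  [2] add(S(add(SSZ, Z)), mul(SZ, add(SSSZ, Z)))
  [3] S(add(add(SSZ, Z), mul(SZ, add(SSSZ, Z))))
  [4] S(add(S(add(SZ, Z)), mul(SZ, add(SSSZ, Z))))
  [5] S(S(add(add(SZ, Z), mul(SZ, add(SSSZ, Z)))))
  [6] S(S(add(S(add(Z, Z)), mul(SZ, add(SSSZ, Z)))))
  [7] S(S(S(add(add(Z, Z), mul(SZ, add(SSSZ, Z))))))
  [8] S(S(S(add(Z, mul(SZ, add(SSSZ, Z))))))
  [9] S(S(S(mul(SZ, add(SSSZ, Z)))))
  [10] S(S(S(add(add(SSSZ, Z), mul(Z, add(SSSZ, Z))))))
  [11] S(S(S(add(S(add(SSZ, Z)), mul(Z, add(SSSZ, Z))))))
  [12] S(S(S(S(add(add(SSZ, Z), mul(Z, add(SSSZ, Z)))))))
  [13] S(S(S(S(add(S(add(SZ, Z)), mul(Z, add(SSSZ, Z)))))))
  [14] S(S(S(S(S(add(add(SZ, Z), mul(Z, add(SSSZ, Z))))))))
  [15] S(S(S(S(S(add(S(add(Z, Z)), mul(Z, add(SSSZ, Z))))))))
  [16] S(S(S(S(S(S(add(add(Z, Z), mul(Z, add(SSSZ, Z)))))))))
  [17] S(S(S(S(S(S(add(Z, mul(Z, add(SSSZ, Z)))))))))
  [18] S(S(S(S(S(S(mul(Z, add(SSSZ, Z))))))))

Answer: NO — after 18 steps the term is S(S(S(S(S(S(mul(Z, add(SSSZ, Z)))))))), not yet normal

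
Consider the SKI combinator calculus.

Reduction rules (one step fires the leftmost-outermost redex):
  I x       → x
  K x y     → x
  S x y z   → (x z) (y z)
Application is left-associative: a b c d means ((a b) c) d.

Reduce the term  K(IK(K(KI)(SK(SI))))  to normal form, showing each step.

Answer: normal form = K(K(KI))  (in 2 steps)

Reduction:
  start: K(IK(K(KI)(SK(SI))))
  step 1: K(K(K(KI)(SK(SI))))
  step 2: K(K(KI))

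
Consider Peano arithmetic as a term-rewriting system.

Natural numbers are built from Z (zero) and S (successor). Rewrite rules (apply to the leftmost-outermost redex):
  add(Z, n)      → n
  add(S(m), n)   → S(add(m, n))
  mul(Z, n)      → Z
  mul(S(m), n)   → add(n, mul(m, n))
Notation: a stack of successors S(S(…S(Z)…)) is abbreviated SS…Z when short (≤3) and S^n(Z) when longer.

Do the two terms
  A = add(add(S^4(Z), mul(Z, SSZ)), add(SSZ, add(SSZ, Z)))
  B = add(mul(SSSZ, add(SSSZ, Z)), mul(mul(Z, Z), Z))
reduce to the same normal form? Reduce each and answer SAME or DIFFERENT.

Answer: DIFFERENT — A ⇓ S^8(Z), B ⇓ S^9(Z)

Derivation:
Term A:
  start: add(add(S^4(Z), mul(Z, SSZ)), add(SSZ, add(SSZ, Z)))
  →1  add(S(add(SSSZ, mul(Z, SSZ))), add(SSZ, add(SSZ, Z)))
  →2  S(add(add(SSSZ, mul(Z, SSZ)), add(SSZ, add(SSZ, Z))))
  →3  S(add(S(add(SSZ, mul(Z, SSZ))), add(SSZ, add(SSZ, Z))))
  →4  S(S(add(add(SSZ, mul(Z, SSZ)), add(SSZ, add(SSZ, Z)))))
  →5  S(S(add(S(add(SZ, mul(Z, SSZ))), add(SSZ, add(SSZ, Z)))))
  →6  S(S(S(add(add(SZ, mul(Z, SSZ)), add(SSZ, add(SSZ, Z))))))
  →7  S(S(S(add(S(add(Z, mul(Z, SSZ))), add(SSZ, add(SSZ, Z))))))
  →8  S(S(S(S(add(add(Z, mul(Z, SSZ)), add(SSZ, add(SSZ, Z)))))))
  →9  S(S(S(S(add(mul(Z, SSZ), add(SSZ, add(SSZ, Z)))))))
  →10  S(S(S(S(add(Z, add(SSZ, add(SSZ, Z)))))))
  →11  S(S(S(S(add(SSZ, add(SSZ, Z))))))
  →12  S(S(S(S(S(add(SZ, add(SSZ, Z)))))))
  →13  S(S(S(S(S(S(add(Z, add(SSZ, Z))))))))
  →14  S(S(S(S(S(S(add(SSZ, Z)))))))
  →15  S(S(S(S(S(S(S(add(SZ, Z))))))))
  →16  S(S(S(S(S(S(S(S(add(Z, Z)))))))))
  →17  S^8(Z)

Term B:
  start: add(mul(SSSZ, add(SSSZ, Z)), mul(mul(Z, Z), Z))
  →1  add(add(add(SSSZ, Z), mul(SSZ, add(SSSZ, Z))), mul(mul(Z, Z), Z))
  →2  add(add(S(add(SSZ, Z)), mul(SSZ, add(SSSZ, Z))), mul(mul(Z, Z), Z))
  →3  add(S(add(add(SSZ, Z), mul(SSZ, add(SSSZ, Z)))), mul(mul(Z, Z), Z))
  →4  S(add(add(add(SSZ, Z), mul(SSZ, add(SSSZ, Z))), mul(mul(Z, Z), Z)))
  →5  S(add(add(S(add(SZ, Z)), mul(SSZ, add(SSSZ, Z))), mul(mul(Z, Z), Z)))
  →6  S(add(S(add(add(SZ, Z), mul(SSZ, add(SSSZ, Z)))), mul(mul(Z, Z), Z)))
  →7  S(S(add(add(add(SZ, Z), mul(SSZ, add(SSSZ, Z))), mul(mul(Z, Z), Z))))
  →8  S(S(add(add(S(add(Z, Z)), mul(SSZ, add(SSSZ, Z))), mul(mul(Z, Z), Z))))
  →9  S(S(add(S(add(add(Z, Z), mul(SSZ, add(SSSZ, Z)))), mul(mul(Z, Z), Z))))
  →10  S(S(S(add(add(add(Z, Z), mul(SSZ, add(SSSZ, Z))), mul(mul(Z, Z), Z)))))
  →11  S(S(S(add(add(Z, mul(SSZ, add(SSSZ, Z))), mul(mul(Z, Z), Z)))))
  →12  S(S(S(add(mul(SSZ, add(SSSZ, Z)), mul(mul(Z, Z), Z)))))
  →13  S(S(S(add(add(add(SSSZ, Z), mul(SZ, add(SSSZ, Z))), mul(mul(Z, Z), Z)))))
  →14  S(S(S(add(add(S(add(SSZ, Z)), mul(SZ, add(SSSZ, Z))), mul(mul(Z, Z), Z)))))
  →15  S(S(S(add(S(add(add(SSZ, Z), mul(SZ, add(SSSZ, Z)))), mul(mul(Z, Z), Z)))))
  →16  S(S(S(S(add(add(add(SSZ, Z), mul(SZ, add(SSSZ, Z))), mul(mul(Z, Z), Z))))))
  →17  S(S(S(S(add(add(S(add(SZ, Z)), mul(SZ, add(SSSZ, Z))), mul(mul(Z, Z), Z))))))
  →18  S(S(S(S(add(S(add(add(SZ, Z), mul(SZ, add(SSSZ, Z)))), mul(mul(Z, Z), Z))))))
  →19  S(S(S(S(S(add(add(add(SZ, Z), mul(SZ, add(SSSZ, Z))), mul(mul(Z, Z), Z)))))))
  →20  S(S(S(S(S(add(add(S(add(Z, Z)), mul(SZ, add(SSSZ, Z))), mul(mul(Z, Z), Z)))))))
  →21  S(S(S(S(S(add(S(add(add(Z, Z), mul(SZ, add(SSSZ, Z)))), mul(mul(Z, Z), Z)))))))
  →22  S(S(S(S(S(S(add(add(add(Z, Z), mul(SZ, add(SSSZ, Z))), mul(mul(Z, Z), Z))))))))
  →23  S(S(S(S(S(S(add(add(Z, mul(SZ, add(SSSZ, Z))), mul(mul(Z, Z), Z))))))))
  →24  S(S(S(S(S(S(add(mul(SZ, add(SSSZ, Z)), mul(mul(Z, Z), Z))))))))
  →25  S(S(S(S(S(S(add(add(add(SSSZ, Z), mul(Z, add(SSSZ, Z))), mul(mul(Z, Z), Z))))))))
  →26  S(S(S(S(S(S(add(add(S(add(SSZ, Z)), mul(Z, add(SSSZ, Z))), mul(mul(Z, Z), Z))))))))
  →27  S(S(S(S(S(S(add(S(add(add(SSZ, Z), mul(Z, add(SSSZ, Z)))), mul(mul(Z, Z), Z))))))))
  →28  S(S(S(S(S(S(S(add(add(add(SSZ, Z), mul(Z, add(SSSZ, Z))), mul(mul(Z, Z), Z)))))))))
  →29  S(S(S(S(S(S(S(add(add(S(add(SZ, Z)), mul(Z, add(SSSZ, Z))), mul(mul(Z, Z), Z)))))))))
  →30  S(S(S(S(S(S(S(add(S(add(add(SZ, Z), mul(Z, add(SSSZ, Z)))), mul(mul(Z, Z), Z)))))))))
  →31  S(S(S(S(S(S(S(S(add(add(add(SZ, Z), mul(Z, add(SSSZ, Z))), mul(mul(Z, Z), Z))))))))))
  →32  S(S(S(S(S(S(S(S(add(add(S(add(Z, Z)), mul(Z, add(SSSZ, Z))), mul(mul(Z, Z), Z))))))))))
  →33  S(S(S(S(S(S(S(S(add(S(add(add(Z, Z), mul(Z, add(SSSZ, Z)))), mul(mul(Z, Z), Z))))))))))
  →34  S(S(S(S(S(S(S(S(S(add(add(add(Z, Z), mul(Z, add(SSSZ, Z))), mul(mul(Z, Z), Z)))))))))))
  →35  S(S(S(S(S(S(S(S(S(add(add(Z, mul(Z, add(SSSZ, Z))), mul(mul(Z, Z), Z)))))))))))
  →36  S(S(S(S(S(S(S(S(S(add(mul(Z, add(SSSZ, Z)), mul(mul(Z, Z), Z)))))))))))
  →37  S(S(S(S(S(S(S(S(S(add(Z, mul(mul(Z, Z), Z)))))))))))
  →38  S(S(S(S(S(S(S(S(S(mul(mul(Z, Z), Z))))))))))
  →39  S(S(S(S(S(S(S(S(S(mul(Z, Z))))))))))
  →40  S^9(Z)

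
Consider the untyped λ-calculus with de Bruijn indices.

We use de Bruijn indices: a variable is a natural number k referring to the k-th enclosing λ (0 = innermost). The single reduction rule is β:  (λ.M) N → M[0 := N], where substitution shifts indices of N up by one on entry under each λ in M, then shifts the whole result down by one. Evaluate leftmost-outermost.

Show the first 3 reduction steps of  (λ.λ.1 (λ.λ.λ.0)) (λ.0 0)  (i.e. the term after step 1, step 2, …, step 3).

Answer: after 3 steps: λ.λ.λ.0

Derivation:
  start: (λ.λ.1 (λ.λ.λ.0)) (λ.0 0)
  step 1: λ.(λ.0 0) (λ.λ.λ.0)
  step 2: λ.(λ.λ.λ.0) (λ.λ.λ.0)
  step 3: λ.λ.λ.0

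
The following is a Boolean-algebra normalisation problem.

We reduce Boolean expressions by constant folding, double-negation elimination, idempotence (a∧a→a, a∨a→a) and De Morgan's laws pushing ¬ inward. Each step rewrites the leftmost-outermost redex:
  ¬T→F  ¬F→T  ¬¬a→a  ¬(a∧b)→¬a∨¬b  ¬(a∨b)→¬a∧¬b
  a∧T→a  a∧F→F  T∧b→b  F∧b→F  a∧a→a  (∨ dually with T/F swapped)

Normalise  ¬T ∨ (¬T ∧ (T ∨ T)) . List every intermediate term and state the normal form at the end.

  start: ¬T ∨ (¬T ∧ (T ∨ T))
  →1  F ∨ (¬T ∧ (T ∨ T))
  →2  ¬T ∧ (T ∨ T)
  →3  F ∧ (T ∨ T)
  →4  F

Answer: normal form = F  (in 4 steps)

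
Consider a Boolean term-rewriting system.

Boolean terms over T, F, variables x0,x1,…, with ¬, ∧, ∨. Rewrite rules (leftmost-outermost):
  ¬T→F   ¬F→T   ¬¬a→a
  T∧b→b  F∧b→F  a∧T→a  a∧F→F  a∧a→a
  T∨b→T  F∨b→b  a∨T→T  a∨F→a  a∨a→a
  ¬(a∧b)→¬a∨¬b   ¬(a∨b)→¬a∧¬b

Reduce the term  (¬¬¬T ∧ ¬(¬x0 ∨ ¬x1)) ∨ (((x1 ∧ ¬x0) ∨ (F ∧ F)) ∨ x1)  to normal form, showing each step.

  start: (¬¬¬T ∧ ¬(¬x0 ∨ ¬x1)) ∨ (((x1 ∧ ¬x0) ∨ (F ∧ F)) ∨ x1)
  [1] (¬T ∧ ¬(¬x0 ∨ ¬x1)) ∨ (((x1 ∧ ¬x0) ∨ (F ∧ F)) ∨ x1)
  [2] (F ∧ ¬(¬x0 ∨ ¬x1)) ∨ (((x1 ∧ ¬x0) ∨ (F ∧ F)) ∨ x1)
  [3] F ∨ (((x1 ∧ ¬x0) ∨ (F ∧ F)) ∨ x1)
  [4] ((x1 ∧ ¬x0) ∨ (F ∧ F)) ∨ x1
  [5] ((x1 ∧ ¬x0) ∨ F) ∨ x1
  [6] (x1 ∧ ¬x0) ∨ x1

Answer: normal form = (x1 ∧ ¬x0) ∨ x1  (in 6 steps)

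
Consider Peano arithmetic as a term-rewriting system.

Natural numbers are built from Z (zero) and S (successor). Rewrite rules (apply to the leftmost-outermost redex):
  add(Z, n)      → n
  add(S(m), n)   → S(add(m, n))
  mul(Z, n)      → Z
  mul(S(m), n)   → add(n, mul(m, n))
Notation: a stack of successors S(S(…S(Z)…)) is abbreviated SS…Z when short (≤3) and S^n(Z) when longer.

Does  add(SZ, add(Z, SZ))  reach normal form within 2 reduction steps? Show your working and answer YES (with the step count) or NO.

Answer: NO — after 2 steps the term is S(add(Z, SZ)), not yet normal

Working:
  start: add(SZ, add(Z, SZ))
  [1] S(add(Z, add(Z, SZ)))
  [2] S(add(Z, SZ))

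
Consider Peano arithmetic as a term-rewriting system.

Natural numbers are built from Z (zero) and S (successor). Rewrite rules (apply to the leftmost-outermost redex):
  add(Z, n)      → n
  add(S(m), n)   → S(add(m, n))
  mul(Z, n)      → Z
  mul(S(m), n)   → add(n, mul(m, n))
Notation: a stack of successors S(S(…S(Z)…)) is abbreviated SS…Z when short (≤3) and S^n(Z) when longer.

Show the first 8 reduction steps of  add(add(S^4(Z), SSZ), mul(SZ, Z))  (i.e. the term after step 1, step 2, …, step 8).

Answer: after 8 steps: S(S(S(S(add(add(Z, SSZ), mul(SZ, Z))))))

Working:
  start: add(add(S^4(Z), SSZ), mul(SZ, Z))
  [1] add(S(add(SSSZ, SSZ)), mul(SZ, Z))
  [2] S(add(add(SSSZ, SSZ), mul(SZ, Z)))
  [3] S(add(S(add(SSZ, SSZ)), mul(SZ, Z)))
  [4] S(S(add(add(SSZ, SSZ), mul(SZ, Z))))
  [5] S(S(add(S(add(SZ, SSZ)), mul(SZ, Z))))
  [6] S(S(S(add(add(SZ, SSZ), mul(SZ, Z)))))
  [7] S(S(S(add(S(add(Z, SSZ)), mul(SZ, Z)))))
  [8] S(S(S(S(add(add(Z, SSZ), mul(SZ, Z))))))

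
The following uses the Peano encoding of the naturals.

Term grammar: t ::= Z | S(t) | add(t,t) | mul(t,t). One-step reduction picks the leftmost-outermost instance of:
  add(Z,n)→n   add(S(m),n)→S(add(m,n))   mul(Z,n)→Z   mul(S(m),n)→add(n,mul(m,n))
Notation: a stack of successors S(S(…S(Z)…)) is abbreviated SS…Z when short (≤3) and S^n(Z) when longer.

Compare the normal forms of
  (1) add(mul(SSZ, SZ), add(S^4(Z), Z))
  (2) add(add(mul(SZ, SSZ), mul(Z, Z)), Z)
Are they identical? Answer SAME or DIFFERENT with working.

Answer: DIFFERENT — A ⇓ S^6(Z), B ⇓ SSZ

Reduction:
Term A:
  start: add(mul(SSZ, SZ), add(S^4(Z), Z))
  step 1: add(add(SZ, mul(SZ, SZ)), add(S^4(Z), Z))
  step 2: add(S(add(Z, mul(SZ, SZ))), add(S^4(Z), Z))
  step 3: S(add(add(Z, mul(SZ, SZ)), add(S^4(Z), Z)))
  step 4: S(add(mul(SZ, SZ), add(S^4(Z), Z)))
  step 5: S(add(add(SZ, mul(Z, SZ)), add(S^4(Z), Z)))
  step 6: S(add(S(add(Z, mul(Z, SZ))), add(S^4(Z), Z)))
  step 7: S(S(add(add(Z, mul(Z, SZ)), add(S^4(Z), Z))))
  step 8: S(S(add(mul(Z, SZ), add(S^4(Z), Z))))
  step 9: S(S(add(Z, add(S^4(Z), Z))))
  step 10: S(S(add(S^4(Z), Z)))
  step 11: S(S(S(add(SSSZ, Z))))
  step 12: S(S(S(S(add(SSZ, Z)))))
  step 13: S(S(S(S(S(add(SZ, Z))))))
  step 14: S(S(S(S(S(S(add(Z, Z)))))))
  step 15: S^6(Z)

Term B:
  start: add(add(mul(SZ, SSZ), mul(Z, Z)), Z)
  step 1: add(add(add(SSZ, mul(Z, SSZ)), mul(Z, Z)), Z)
  step 2: add(add(S(add(SZ, mul(Z, SSZ))), mul(Z, Z)), Z)
  step 3: add(S(add(add(SZ, mul(Z, SSZ)), mul(Z, Z))), Z)
  step 4: S(add(add(add(SZ, mul(Z, SSZ)), mul(Z, Z)), Z))
  step 5: S(add(add(S(add(Z, mul(Z, SSZ))), mul(Z, Z)), Z))
  step 6: S(add(S(add(add(Z, mul(Z, SSZ)), mul(Z, Z))), Z))
  step 7: S(S(add(add(add(Z, mul(Z, SSZ)), mul(Z, Z)), Z)))
  step 8: S(S(add(add(mul(Z, SSZ), mul(Z, Z)), Z)))
  step 9: S(S(add(add(Z, mul(Z, Z)), Z)))
  step 10: S(S(add(mul(Z, Z), Z)))
  step 11: S(S(add(Z, Z)))
  step 12: SSZ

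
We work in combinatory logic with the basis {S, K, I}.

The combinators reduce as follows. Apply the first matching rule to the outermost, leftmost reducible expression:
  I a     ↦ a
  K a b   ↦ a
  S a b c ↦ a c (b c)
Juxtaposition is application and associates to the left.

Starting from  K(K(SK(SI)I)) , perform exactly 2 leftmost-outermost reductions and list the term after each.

  start: K(K(SK(SI)I))
  →1  K(K(KI(SII)))
  →2  K(KI)

Answer: after 2 steps: K(KI)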